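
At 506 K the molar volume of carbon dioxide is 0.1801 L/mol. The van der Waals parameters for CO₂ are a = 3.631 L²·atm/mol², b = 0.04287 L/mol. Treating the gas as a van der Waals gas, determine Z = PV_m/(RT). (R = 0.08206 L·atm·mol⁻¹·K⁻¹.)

Z ≈ 0.8268

P = RT/(V_m − b) − a/V_m² = (0.08206)(506)/(0.1801 − 0.04287) − 3.631/(0.1801)²
  = 41.522/0.13723 − 111.94 = 302.57 − 111.94 = 190.63 atm
Z = PV_m/(RT) = (190.63)(0.1801)/((0.08206)(506)) = 34.332/41.522 = 0.8268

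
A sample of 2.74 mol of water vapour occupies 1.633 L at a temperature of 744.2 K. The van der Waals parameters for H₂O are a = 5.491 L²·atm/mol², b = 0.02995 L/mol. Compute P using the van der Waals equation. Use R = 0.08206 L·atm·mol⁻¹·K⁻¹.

P = nRT/(V − nb) − a n²/V²
nRT/(V − nb) = (2.74)(0.08206)(744.2)/(1.633 − 2.74×0.02995) = 167.33/1.5509 = 107.89 atm
a n²/V² = (5.491)(2.74)²/(1.633)² = 15.459 atm
P = 107.89 − 15.459 = 92.43 atm

P ≈ 92.43 atm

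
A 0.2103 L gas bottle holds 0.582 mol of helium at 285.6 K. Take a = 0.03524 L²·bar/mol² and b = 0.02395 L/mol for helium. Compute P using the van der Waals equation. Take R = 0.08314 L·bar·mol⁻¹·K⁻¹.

P ≈ 70.11 bar

P = nRT/(V − nb) − a n²/V²
nRT/(V − nb) = (0.582)(0.08314)(285.6)/(0.2103 − 0.582×0.02395) = 13.819/0.19636 = 70.376 bar
a n²/V² = (0.03524)(0.582)²/(0.2103)² = 0.26990 bar
P = 70.376 − 0.26990 = 70.11 bar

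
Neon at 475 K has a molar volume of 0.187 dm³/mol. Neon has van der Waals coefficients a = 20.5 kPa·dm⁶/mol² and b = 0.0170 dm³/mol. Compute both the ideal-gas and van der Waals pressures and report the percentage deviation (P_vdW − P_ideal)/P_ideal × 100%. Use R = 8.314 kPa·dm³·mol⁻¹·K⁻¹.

7.22 %

Ideal: P_ideal = RT/V_m = (8.314)(475)/0.187 = 21118.4 kPa
vdW: P = RT/(V_m − b) − a/V_m² = 3949.15/0.170000 − 20.5/0.0349690 = 23230.3 − 586.234 = 22644.1 kPa
% deviation = (22644.1 − 21118.4)/21118.4 × 100% = 7.22%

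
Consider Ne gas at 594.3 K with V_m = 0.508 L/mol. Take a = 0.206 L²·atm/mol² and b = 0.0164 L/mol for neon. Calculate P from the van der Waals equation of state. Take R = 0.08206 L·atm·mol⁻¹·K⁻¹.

P = RT/(V_m − b) − a/V_m²
RT/(V_m − b) = (0.08206)(594.3)/(0.508 − 0.0164) = 48.768/0.49160 = 99.203 atm
a/V_m² = 0.206/(0.508)² = 0.79825 atm
P = 99.203 − 0.79825 = 98.40 atm

P ≈ 98.40 atm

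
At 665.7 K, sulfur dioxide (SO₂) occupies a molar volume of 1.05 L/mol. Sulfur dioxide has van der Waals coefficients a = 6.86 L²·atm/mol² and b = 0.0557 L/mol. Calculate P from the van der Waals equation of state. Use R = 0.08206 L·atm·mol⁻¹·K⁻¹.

P = RT/(V_m − b) − a/V_m²
RT/(V_m − b) = (0.08206)(665.7)/(1.05 − 0.0557) = 54.627/0.99430 = 54.940 atm
a/V_m² = 6.86/(1.05)² = 6.2222 atm
P = 54.940 − 6.2222 = 48.72 atm

P ≈ 48.72 atm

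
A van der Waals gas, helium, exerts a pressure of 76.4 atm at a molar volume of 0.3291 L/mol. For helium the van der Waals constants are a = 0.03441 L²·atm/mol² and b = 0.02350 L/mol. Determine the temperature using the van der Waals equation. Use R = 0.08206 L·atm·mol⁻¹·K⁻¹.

T ≈ 285.7 K

T = (P + a/V_m²)(V_m − b)/R
P + a/V_m² = 76.4 + 0.03441/(0.3291)² = 76.718 atm
V_m − b = 0.3291 − 0.02350 = 0.30560 L/mol
T = (76.718)(0.30560)/0.08206 = 285.7 K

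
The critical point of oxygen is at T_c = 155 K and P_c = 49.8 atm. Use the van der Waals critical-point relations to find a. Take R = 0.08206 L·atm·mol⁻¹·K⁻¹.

From T_c = 8a/(27Rb) and P_c = a/(27b²): a = 27 R² T_c²/(64 P_c).
a = 27×(0.08206)²×(155)²/(64×49.8) = 4368.1/3187.2 = 1.371 L²·atm/mol²

a ≈ 1.371 L²·atm/mol²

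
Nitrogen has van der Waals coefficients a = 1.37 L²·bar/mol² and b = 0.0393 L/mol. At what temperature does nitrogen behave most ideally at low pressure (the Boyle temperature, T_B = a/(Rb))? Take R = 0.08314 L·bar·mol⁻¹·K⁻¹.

For a van der Waals gas the second virial coefficient B₂ = b − a/(RT) vanishes at T_B = a/(Rb).
T_B = 1.37/(0.08314×0.0393) = 1.37/0.0032674 = 419.3 K

T_B ≈ 419.3 K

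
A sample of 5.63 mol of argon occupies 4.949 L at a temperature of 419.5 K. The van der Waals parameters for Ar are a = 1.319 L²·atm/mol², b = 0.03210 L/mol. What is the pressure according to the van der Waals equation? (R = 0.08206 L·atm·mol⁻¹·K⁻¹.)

P = nRT/(V − nb) − a n²/V²
nRT/(V − nb) = (5.63)(0.08206)(419.5)/(4.949 − 5.63×0.03210) = 193.81/4.7683 = 40.646 atm
a n²/V² = (1.319)(5.63)²/(4.949)² = 1.7070 atm
P = 40.646 − 1.7070 = 38.94 atm

P ≈ 38.94 atm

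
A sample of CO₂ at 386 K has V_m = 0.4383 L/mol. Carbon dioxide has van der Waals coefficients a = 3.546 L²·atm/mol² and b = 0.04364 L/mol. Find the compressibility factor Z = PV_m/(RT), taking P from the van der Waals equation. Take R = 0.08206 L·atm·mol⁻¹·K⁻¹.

P = RT/(V_m − b) − a/V_m² = (0.08206)(386)/(0.4383 − 0.04364) − 3.546/(0.4383)²
  = 31.675/0.39466 − 18.458 = 80.259 − 18.458 = 61.801 atm
Z = PV_m/(RT) = (61.801)(0.4383)/((0.08206)(386)) = 27.087/31.675 = 0.8552

Z ≈ 0.8552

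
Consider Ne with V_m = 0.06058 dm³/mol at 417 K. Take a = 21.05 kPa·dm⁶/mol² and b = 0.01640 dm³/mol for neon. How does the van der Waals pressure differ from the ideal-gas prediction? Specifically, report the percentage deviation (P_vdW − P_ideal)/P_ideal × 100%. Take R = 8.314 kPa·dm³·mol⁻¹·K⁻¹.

27.10 %

Ideal: P_ideal = RT/V_m = (8.314)(417)/0.06058 = 57229.1 kPa
vdW: P = RT/(V_m − b) − a/V_m² = 3466.94/0.0441800 − 21.05/0.00366994 = 78473.1 − 5735.79 = 72737.3 kPa
% deviation = (72737.3 − 57229.1)/57229.1 × 100% = 27.10%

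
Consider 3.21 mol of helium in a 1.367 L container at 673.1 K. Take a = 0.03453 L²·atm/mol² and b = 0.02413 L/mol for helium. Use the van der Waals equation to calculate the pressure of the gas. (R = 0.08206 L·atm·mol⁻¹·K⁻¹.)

P = nRT/(V − nb) − a n²/V²
nRT/(V − nb) = (3.21)(0.08206)(673.1)/(1.367 − 3.21×0.02413) = 177.30/1.2895 = 137.50 atm
a n²/V² = (0.03453)(3.21)²/(1.367)² = 0.19040 atm
P = 137.50 − 0.19040 = 137.3 atm

P ≈ 137.3 atm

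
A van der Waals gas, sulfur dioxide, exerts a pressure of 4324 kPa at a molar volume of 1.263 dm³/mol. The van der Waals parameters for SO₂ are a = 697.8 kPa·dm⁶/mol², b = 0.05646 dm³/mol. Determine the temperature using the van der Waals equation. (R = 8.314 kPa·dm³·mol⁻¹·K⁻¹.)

T ≈ 691.0 K

T = (P + a/V_m²)(V_m − b)/R
P + a/V_m² = 4324 + 697.8/(1.263)² = 4761.4 kPa
V_m − b = 1.263 − 0.05646 = 1.2065 dm³/mol
T = (4761.4)(1.2065)/8.314 = 691.0 K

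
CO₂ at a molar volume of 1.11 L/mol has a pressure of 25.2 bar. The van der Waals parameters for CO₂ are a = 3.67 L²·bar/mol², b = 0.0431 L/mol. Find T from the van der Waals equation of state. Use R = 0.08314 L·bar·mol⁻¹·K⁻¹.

T ≈ 361.6 K

T = (P + a/V_m²)(V_m − b)/R
P + a/V_m² = 25.2 + 3.67/(1.11)² = 28.179 bar
V_m − b = 1.11 − 0.0431 = 1.0669 L/mol
T = (28.179)(1.0669)/0.08314 = 361.6 K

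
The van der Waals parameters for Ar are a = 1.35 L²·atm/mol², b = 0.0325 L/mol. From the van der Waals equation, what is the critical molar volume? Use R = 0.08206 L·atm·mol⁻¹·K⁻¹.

For a van der Waals gas, V_m,c = 3b.
V_m,c = 3×0.0325 = 0.09750 L/mol

V_m,c ≈ 0.09750 L/mol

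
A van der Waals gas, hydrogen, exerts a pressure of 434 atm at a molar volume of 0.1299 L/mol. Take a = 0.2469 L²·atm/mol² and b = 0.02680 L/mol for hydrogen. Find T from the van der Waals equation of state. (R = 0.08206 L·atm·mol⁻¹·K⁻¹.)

T ≈ 563.7 K

T = (P + a/V_m²)(V_m − b)/R
P + a/V_m² = 434 + 0.2469/(0.1299)² = 448.63 atm
V_m − b = 0.1299 − 0.02680 = 0.10310 L/mol
T = (448.63)(0.10310)/0.08206 = 563.7 K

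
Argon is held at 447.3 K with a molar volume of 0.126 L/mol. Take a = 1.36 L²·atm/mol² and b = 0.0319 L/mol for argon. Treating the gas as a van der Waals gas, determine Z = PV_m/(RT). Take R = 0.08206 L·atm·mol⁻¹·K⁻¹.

Z ≈ 1.045

P = RT/(V_m − b) − a/V_m² = (0.08206)(447.3)/(0.126 − 0.0319) − 1.36/(0.126)²
  = 36.705/0.094100 − 85.664 = 390.06 − 85.664 = 304.40 atm
Z = PV_m/(RT) = (304.40)(0.126)/((0.08206)(447.3)) = 38.354/36.705 = 1.045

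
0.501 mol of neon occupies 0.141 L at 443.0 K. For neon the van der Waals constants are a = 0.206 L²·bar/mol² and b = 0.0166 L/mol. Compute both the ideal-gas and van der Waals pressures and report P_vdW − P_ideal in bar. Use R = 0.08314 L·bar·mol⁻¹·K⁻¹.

Ideal: P_ideal = nRT/V = (0.501)(0.08314)(443.0)/0.141 = 130.868 bar
vdW: P = nRT/(V − nb) − a n²/V² = 18.4523/0.132683 − 0.0517062/0.0198810 = 139.071 − 2.60078 = 136.470 bar
ΔP = 136.470 − 130.868 = 5.60 bar

ΔP ≈ 5.60 bar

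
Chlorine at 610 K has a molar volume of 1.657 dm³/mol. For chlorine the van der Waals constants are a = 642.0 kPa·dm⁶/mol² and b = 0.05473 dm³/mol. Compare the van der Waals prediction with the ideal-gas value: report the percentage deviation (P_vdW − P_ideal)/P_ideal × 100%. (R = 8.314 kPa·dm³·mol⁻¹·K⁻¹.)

Ideal: P_ideal = RT/V_m = (8.314)(610)/1.657 = 3060.68 kPa
vdW: P = RT/(V_m − b) − a/V_m² = 5071.54/1.60227 − 642.0/2.74565 = 3165.22 − 233.824 = 2931.40 kPa
% deviation = (2931.40 − 3060.68)/3060.68 × 100% = -4.22%

-4.22 %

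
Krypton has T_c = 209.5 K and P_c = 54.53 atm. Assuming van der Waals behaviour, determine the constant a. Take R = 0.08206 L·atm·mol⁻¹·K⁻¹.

From T_c = 8a/(27Rb) and P_c = a/(27b²): a = 27 R² T_c²/(64 P_c).
a = 27×(0.08206)²×(209.5)²/(64×54.53) = 7979.9/3489.9 = 2.287 L²·atm/mol²

a ≈ 2.287 L²·atm/mol²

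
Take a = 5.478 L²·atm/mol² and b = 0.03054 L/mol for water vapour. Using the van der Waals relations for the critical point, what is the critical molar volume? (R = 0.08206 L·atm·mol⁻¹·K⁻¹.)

V_m,c ≈ 0.09162 L/mol

For a van der Waals gas, V_m,c = 3b.
V_m,c = 3×0.03054 = 0.09162 L/mol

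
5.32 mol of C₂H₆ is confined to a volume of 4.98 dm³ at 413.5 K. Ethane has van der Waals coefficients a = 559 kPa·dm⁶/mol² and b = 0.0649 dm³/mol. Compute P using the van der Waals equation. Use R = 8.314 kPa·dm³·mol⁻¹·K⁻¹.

P ≈ 3308 kPa

P = nRT/(V − nb) − a n²/V²
nRT/(V − nb) = (5.32)(8.314)(413.5)/(4.98 − 5.32×0.0649) = 18289/4.6347 = 3946.1 kPa
a n²/V² = (559)(5.32)²/(4.98)² = 637.93 kPa
P = 3946.1 − 637.93 = 3308 kPa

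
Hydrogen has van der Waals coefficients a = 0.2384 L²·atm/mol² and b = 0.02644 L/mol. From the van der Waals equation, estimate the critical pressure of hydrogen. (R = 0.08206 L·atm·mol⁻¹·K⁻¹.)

For a van der Waals gas, P_c = a/(27b²).
P_c = 0.2384/(27×(0.02644)²) = 0.2384/0.018875 = 12.63 atm

P_c ≈ 12.63 atm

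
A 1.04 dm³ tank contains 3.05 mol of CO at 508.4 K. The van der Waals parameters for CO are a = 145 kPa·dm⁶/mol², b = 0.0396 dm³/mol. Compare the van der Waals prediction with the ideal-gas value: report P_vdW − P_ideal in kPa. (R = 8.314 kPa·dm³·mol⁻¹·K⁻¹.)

ΔP ≈ 382 kPa

Ideal: P_ideal = nRT/V = (3.05)(8.314)(508.4)/1.04 = 12396.0 kPa
vdW: P = nRT/(V − nb) − a n²/V² = 12891.9/0.919220 − 1348.86/1.08160 = 14024.8 − 1247.10 = 12777.7 kPa
ΔP = 12777.7 − 12396.0 = 382 kPa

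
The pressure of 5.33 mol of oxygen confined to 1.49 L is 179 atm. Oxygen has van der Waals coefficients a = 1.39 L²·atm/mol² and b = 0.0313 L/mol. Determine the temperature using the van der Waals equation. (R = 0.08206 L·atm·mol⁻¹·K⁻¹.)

T ≈ 595.3 K

T = (P + a n²/V²)(V − nb)/(nR)
P + a n²/V² = 179 + (1.39)(5.33)²/(1.49)² = 196.79 atm
V − nb = 1.49 − (5.33)(0.0313) = 1.3232 L
T = (196.79)(1.3232)/((5.33)(0.08206)) = 595.3 K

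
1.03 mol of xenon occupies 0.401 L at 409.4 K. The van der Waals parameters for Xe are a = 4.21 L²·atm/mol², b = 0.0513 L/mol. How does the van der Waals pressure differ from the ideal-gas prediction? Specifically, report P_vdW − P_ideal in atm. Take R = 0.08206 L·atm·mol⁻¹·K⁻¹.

ΔP ≈ -14.68 atm

Ideal: P_ideal = nRT/V = (1.03)(0.08206)(409.4)/0.401 = 86.2923 atm
vdW: P = nRT/(V − nb) − a n²/V² = 34.6032/0.348161 − 4.46639/0.160801 = 99.3885 − 27.7759 = 71.6126 atm
ΔP = 71.6126 − 86.2923 = -14.68 atm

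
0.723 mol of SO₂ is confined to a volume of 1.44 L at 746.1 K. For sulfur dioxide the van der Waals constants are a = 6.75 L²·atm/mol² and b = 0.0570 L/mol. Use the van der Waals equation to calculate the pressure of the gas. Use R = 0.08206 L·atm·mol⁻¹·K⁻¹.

P = nRT/(V − nb) − a n²/V²
nRT/(V − nb) = (0.723)(0.08206)(746.1)/(1.44 − 0.723×0.0570) = 44.266/1.3988 = 31.646 atm
a n²/V² = (6.75)(0.723)²/(1.44)² = 1.7016 atm
P = 31.646 − 1.7016 = 29.94 atm

P ≈ 29.94 atm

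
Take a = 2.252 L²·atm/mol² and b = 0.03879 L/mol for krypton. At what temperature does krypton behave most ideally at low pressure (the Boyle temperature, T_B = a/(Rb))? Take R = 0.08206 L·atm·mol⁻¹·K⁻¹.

T_B ≈ 707.5 K

For a van der Waals gas the second virial coefficient B₂ = b − a/(RT) vanishes at T_B = a/(Rb).
T_B = 2.252/(0.08206×0.03879) = 2.252/0.0031831 = 707.5 K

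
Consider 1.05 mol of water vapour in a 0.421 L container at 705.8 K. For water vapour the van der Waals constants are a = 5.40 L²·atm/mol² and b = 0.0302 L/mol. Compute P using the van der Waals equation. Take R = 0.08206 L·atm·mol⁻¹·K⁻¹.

P = nRT/(V − nb) − a n²/V²
nRT/(V − nb) = (1.05)(0.08206)(705.8)/(0.421 − 1.05×0.0302) = 60.814/0.38929 = 156.22 atm
a n²/V² = (5.40)(1.05)²/(0.421)² = 33.590 atm
P = 156.22 − 33.590 = 122.6 atm

P ≈ 122.6 atm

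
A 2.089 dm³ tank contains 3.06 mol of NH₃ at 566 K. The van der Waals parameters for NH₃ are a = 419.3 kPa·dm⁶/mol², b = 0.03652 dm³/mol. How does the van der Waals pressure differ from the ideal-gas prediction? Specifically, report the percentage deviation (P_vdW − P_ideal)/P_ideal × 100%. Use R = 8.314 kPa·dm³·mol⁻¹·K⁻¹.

-7.40 %

Ideal: P_ideal = nRT/V = (3.06)(8.314)(566)/2.089 = 6893.02 kPa
vdW: P = nRT/(V − nb) − a n²/V² = 14399.5/1.97725 − 3926.16/4.36392 = 7282.59 − 899.687 = 6382.90 kPa
% deviation = (6382.90 − 6893.02)/6893.02 × 100% = -7.40%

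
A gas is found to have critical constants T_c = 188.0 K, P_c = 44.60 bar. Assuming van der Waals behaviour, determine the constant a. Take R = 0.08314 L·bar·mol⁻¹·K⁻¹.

a ≈ 2.311 L²·bar/mol²

From T_c = 8a/(27Rb) and P_c = a/(27b²): a = 27 R² T_c²/(64 P_c).
a = 27×(0.08314)²×(188.0)²/(64×44.60) = 6596.3/2854.4 = 2.311 L²·bar/mol²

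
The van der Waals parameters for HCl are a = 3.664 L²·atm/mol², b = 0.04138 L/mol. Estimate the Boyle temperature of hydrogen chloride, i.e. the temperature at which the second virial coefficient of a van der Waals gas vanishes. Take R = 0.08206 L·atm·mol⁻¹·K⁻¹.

T_B ≈ 1079 K

For a van der Waals gas the second virial coefficient B₂ = b − a/(RT) vanishes at T_B = a/(Rb).
T_B = 3.664/(0.08206×0.04138) = 3.664/0.0033956 = 1079 K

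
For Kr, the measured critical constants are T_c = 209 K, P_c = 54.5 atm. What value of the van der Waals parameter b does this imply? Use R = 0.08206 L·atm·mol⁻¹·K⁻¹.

From T_c = 8a/(27Rb) and P_c = a/(27b²): b = R T_c/(8 P_c).
b = (0.08206)(209)/(8×54.5) = 17.151/436.00 = 0.03934 L/mol

b ≈ 0.03934 L/mol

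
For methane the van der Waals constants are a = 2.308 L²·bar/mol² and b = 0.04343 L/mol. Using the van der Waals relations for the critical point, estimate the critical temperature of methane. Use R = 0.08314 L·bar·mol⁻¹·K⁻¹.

T_c ≈ 189.4 K

For a van der Waals gas, T_c = 8a/(27Rb).
T_c = 8×2.308/(27×0.08314×0.04343) = 18.464/0.097491 = 189.4 K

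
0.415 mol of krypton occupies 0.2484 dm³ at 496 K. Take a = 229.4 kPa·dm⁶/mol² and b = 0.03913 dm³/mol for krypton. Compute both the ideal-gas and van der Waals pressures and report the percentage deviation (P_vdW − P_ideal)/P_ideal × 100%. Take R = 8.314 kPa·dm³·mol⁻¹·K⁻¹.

-2.30 %

Ideal: P_ideal = nRT/V = (0.415)(8.314)(496)/0.2484 = 6889.51 kPa
vdW: P = nRT/(V − nb) − a n²/V² = 1711.35/0.232161 − 39.5084/0.0617026 = 7371.39 − 640.304 = 6731.09 kPa
% deviation = (6731.09 − 6889.51)/6889.51 × 100% = -2.30%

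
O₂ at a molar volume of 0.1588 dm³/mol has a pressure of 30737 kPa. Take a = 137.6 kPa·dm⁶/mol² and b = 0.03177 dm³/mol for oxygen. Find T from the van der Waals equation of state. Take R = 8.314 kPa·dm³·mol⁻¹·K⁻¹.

T = (P + a/V_m²)(V_m − b)/R
P + a/V_m² = 30737 + 137.6/(0.1588)² = 36194 kPa
V_m − b = 0.1588 − 0.03177 = 0.12703 dm³/mol
T = (36194)(0.12703)/8.314 = 553.0 K

T ≈ 553.0 K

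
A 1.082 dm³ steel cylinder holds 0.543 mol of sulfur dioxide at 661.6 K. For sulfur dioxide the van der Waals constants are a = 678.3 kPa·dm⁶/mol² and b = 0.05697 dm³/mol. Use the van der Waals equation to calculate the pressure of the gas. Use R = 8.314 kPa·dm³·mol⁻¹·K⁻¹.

P ≈ 2671 kPa

P = nRT/(V − nb) − a n²/V²
nRT/(V − nb) = (0.543)(8.314)(661.6)/(1.082 − 0.543×0.05697) = 2986.8/1.0511 = 2841.6 kPa
a n²/V² = (678.3)(0.543)²/(1.082)² = 170.83 kPa
P = 2841.6 − 170.83 = 2671 kPa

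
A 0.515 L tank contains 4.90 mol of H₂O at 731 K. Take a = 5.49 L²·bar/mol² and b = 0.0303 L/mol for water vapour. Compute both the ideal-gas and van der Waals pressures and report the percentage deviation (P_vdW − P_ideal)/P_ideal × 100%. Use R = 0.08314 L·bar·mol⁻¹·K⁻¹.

Ideal: P_ideal = nRT/V = (4.90)(0.08314)(731)/0.515 = 578.251 bar
vdW: P = nRT/(V − nb) − a n²/V² = 297.799/0.366530 − 131.815/0.265225 = 812.482 − 496.993 = 315.489 bar
% deviation = (315.489 − 578.251)/578.251 × 100% = -45.44%

-45.44 %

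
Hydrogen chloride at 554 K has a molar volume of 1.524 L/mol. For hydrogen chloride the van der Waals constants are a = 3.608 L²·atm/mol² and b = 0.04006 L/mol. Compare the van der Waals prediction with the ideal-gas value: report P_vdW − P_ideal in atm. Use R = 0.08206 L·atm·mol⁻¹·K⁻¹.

ΔP ≈ -0.748 atm

Ideal: P_ideal = RT/V_m = (0.08206)(554)/1.524 = 29.8302 atm
vdW: P = RT/(V_m − b) − a/V_m² = 45.4612/1.48394 − 3.608/2.32258 = 30.6355 − 1.55344 = 29.0821 atm
ΔP = 29.0821 − 29.8302 = -0.748 atm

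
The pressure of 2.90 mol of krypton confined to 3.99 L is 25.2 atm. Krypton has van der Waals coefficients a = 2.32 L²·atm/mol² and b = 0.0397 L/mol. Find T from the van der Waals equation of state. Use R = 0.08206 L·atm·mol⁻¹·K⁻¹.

T ≈ 430.3 K

T = (P + a n²/V²)(V − nb)/(nR)
P + a n²/V² = 25.2 + (2.32)(2.90)²/(3.99)² = 26.426 atm
V − nb = 3.99 − (2.90)(0.0397) = 3.8749 L
T = (26.426)(3.8749)/((2.90)(0.08206)) = 430.3 K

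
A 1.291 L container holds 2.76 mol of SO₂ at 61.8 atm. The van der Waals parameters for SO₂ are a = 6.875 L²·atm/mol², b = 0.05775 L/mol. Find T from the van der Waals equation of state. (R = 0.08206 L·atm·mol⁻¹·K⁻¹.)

T = (P + a n²/V²)(V − nb)/(nR)
P + a n²/V² = 61.8 + (6.875)(2.76)²/(1.291)² = 93.222 atm
V − nb = 1.291 − (2.76)(0.05775) = 1.1316 L
T = (93.222)(1.1316)/((2.76)(0.08206)) = 465.8 K

T ≈ 465.8 K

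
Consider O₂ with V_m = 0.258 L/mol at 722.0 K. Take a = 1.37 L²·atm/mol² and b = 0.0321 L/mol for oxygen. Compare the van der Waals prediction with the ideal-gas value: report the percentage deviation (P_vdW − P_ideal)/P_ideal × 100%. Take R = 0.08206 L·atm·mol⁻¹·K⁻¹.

5.25 %

Ideal: P_ideal = RT/V_m = (0.08206)(722.0)/0.258 = 229.641 atm
vdW: P = RT/(V_m − b) − a/V_m² = 59.2473/0.225900 − 1.37/0.0665640 = 262.272 − 20.5817 = 241.690 atm
% deviation = (241.690 − 229.641)/229.641 × 100% = 5.25%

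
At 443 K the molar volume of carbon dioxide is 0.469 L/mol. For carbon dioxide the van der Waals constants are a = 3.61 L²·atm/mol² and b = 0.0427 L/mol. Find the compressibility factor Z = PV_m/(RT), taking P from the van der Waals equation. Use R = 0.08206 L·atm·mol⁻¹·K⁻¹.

Z ≈ 0.8884

P = RT/(V_m − b) − a/V_m² = (0.08206)(443)/(0.469 − 0.0427) − 3.61/(0.469)²
  = 36.353/0.42630 − 16.412 = 85.276 − 16.412 = 68.864 atm
Z = PV_m/(RT) = (68.864)(0.469)/((0.08206)(443)) = 32.297/36.353 = 0.8884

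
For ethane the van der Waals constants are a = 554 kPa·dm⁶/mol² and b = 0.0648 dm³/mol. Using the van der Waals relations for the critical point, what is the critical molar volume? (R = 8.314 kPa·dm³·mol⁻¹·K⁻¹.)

V_m,c ≈ 0.1944 dm³/mol

For a van der Waals gas, V_m,c = 3b.
V_m,c = 3×0.0648 = 0.1944 dm³/mol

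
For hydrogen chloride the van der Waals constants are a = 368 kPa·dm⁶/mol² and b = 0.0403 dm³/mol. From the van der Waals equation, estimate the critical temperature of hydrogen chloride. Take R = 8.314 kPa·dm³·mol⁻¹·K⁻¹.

T_c ≈ 325.4 K

For a van der Waals gas, T_c = 8a/(27Rb).
T_c = 8×368/(27×8.314×0.0403) = 2944.0/9.0465 = 325.4 K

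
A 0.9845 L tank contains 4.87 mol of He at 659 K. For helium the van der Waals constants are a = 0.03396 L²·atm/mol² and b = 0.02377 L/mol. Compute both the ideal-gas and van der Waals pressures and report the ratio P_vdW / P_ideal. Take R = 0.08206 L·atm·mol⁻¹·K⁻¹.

Ideal: P_ideal = nRT/V = (4.87)(0.08206)(659)/0.9845 = 267.504 atm
vdW: P = nRT/(V − nb) − a n²/V² = 263.358/0.868740 − 0.805426/0.969240 = 303.149 − 0.830987 = 302.318 atm
Ratio = 302.318/267.504 = 1.130

P_vdW / P_ideal ≈ 1.130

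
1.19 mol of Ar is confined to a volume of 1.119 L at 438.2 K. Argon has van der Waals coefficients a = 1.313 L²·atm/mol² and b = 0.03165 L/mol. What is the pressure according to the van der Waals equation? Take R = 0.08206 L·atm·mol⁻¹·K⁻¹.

P = nRT/(V − nb) − a n²/V²
nRT/(V − nb) = (1.19)(0.08206)(438.2)/(1.119 − 1.19×0.03165) = 42.791/1.0813 = 39.574 atm
a n²/V² = (1.313)(1.19)²/(1.119)² = 1.4849 atm
P = 39.574 − 1.4849 = 38.09 atm

P ≈ 38.09 atm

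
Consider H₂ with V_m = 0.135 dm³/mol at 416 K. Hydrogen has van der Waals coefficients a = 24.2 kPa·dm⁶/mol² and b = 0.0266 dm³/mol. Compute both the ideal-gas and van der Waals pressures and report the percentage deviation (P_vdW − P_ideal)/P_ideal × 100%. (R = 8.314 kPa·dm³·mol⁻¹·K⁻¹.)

19.36 %

Ideal: P_ideal = RT/V_m = (8.314)(416)/0.135 = 25619.4 kPa
vdW: P = RT/(V_m − b) − a/V_m² = 3458.62/0.108400 − 24.2/0.0182250 = 31906.1 − 1327.85 = 30578.3 kPa
% deviation = (30578.3 − 25619.4)/25619.4 × 100% = 19.36%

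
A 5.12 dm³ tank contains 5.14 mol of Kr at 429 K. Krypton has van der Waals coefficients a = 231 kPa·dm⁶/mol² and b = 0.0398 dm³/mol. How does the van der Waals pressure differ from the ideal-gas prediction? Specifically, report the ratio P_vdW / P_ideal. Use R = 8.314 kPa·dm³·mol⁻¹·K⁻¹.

P_vdW / P_ideal ≈ 0.9766

Ideal: P_ideal = nRT/V = (5.14)(8.314)(429)/5.12 = 3580.64 kPa
vdW: P = nRT/(V − nb) − a n²/V² = 18332.9/4.91543 − 6102.93/26.2144 = 3729.66 − 232.808 = 3496.85 kPa
Ratio = 3496.85/3580.64 = 0.9766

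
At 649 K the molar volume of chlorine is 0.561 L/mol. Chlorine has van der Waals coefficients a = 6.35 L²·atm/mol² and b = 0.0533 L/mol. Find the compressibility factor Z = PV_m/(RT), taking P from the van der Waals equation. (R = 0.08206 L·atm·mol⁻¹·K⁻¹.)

P = RT/(V_m − b) − a/V_m² = (0.08206)(649)/(0.561 − 0.0533) − 6.35/(0.561)²
  = 53.257/0.50770 − 20.177 = 104.90 − 20.177 = 84.72 atm
Z = PV_m/(RT) = (84.72)(0.561)/((0.08206)(649)) = 47.528/53.257 = 0.8924

Z ≈ 0.8924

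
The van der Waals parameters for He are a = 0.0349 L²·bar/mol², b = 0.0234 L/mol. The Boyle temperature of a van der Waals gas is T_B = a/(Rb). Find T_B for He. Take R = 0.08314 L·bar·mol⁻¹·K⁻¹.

T_B ≈ 17.94 K

For a van der Waals gas the second virial coefficient B₂ = b − a/(RT) vanishes at T_B = a/(Rb).
T_B = 0.0349/(0.08314×0.0234) = 0.0349/0.0019455 = 17.94 K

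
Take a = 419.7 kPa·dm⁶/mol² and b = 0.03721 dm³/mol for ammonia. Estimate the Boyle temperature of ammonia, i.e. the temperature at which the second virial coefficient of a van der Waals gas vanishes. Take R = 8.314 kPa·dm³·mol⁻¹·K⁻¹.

For a van der Waals gas the second virial coefficient B₂ = b − a/(RT) vanishes at T_B = a/(Rb).
T_B = 419.7/(8.314×0.03721) = 419.7/0.30936 = 1357 K

T_B ≈ 1357 K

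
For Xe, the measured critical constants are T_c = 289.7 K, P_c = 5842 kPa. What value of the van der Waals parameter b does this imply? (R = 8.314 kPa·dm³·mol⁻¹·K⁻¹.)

From T_c = 8a/(27Rb) and P_c = a/(27b²): b = R T_c/(8 P_c).
b = (8.314)(289.7)/(8×5842) = 2408.6/46736 = 0.05154 dm³/mol

b ≈ 0.05154 dm³/mol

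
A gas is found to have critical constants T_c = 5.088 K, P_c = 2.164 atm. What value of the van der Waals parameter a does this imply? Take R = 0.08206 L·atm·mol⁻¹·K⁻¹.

a ≈ 0.03398 L²·atm/mol²

From T_c = 8a/(27Rb) and P_c = a/(27b²): a = 27 R² T_c²/(64 P_c).
a = 27×(0.08206)²×(5.088)²/(64×2.164) = 4.7067/138.50 = 0.03398 L²·atm/mol²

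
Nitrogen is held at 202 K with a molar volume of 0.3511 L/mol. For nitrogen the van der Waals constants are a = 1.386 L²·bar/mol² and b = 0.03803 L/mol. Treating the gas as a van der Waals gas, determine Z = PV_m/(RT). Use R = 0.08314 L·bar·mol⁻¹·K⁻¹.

P = RT/(V_m − b) − a/V_m² = (0.08314)(202)/(0.3511 − 0.03803) − 1.386/(0.3511)²
  = 16.794/0.31307 − 11.244 = 53.643 − 11.244 = 42.399 bar
Z = PV_m/(RT) = (42.399)(0.3511)/((0.08314)(202)) = 14.886/16.794 = 0.8864

Z ≈ 0.8864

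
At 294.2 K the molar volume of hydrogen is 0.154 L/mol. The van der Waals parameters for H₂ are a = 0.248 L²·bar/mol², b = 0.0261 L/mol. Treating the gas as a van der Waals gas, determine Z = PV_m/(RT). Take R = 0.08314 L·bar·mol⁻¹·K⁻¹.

Z ≈ 1.138

P = RT/(V_m − b) − a/V_m² = (0.08314)(294.2)/(0.154 − 0.0261) − 0.248/(0.154)²
  = 24.460/0.12790 − 10.457 = 191.24 − 10.457 = 180.78 bar
Z = PV_m/(RT) = (180.78)(0.154)/((0.08314)(294.2)) = 27.840/24.460 = 1.138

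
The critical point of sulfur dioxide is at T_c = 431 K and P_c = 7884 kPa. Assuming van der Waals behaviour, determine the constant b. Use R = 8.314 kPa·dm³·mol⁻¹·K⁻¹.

b ≈ 0.05681 dm³/mol

From T_c = 8a/(27Rb) and P_c = a/(27b²): b = R T_c/(8 P_c).
b = (8.314)(431)/(8×7884) = 3583.3/63072 = 0.05681 dm³/mol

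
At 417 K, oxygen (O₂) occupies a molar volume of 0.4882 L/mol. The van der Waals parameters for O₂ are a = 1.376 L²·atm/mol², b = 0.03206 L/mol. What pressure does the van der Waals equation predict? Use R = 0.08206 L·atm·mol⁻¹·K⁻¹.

P = RT/(V_m − b) − a/V_m²
RT/(V_m − b) = (0.08206)(417)/(0.4882 − 0.03206) = 34.219/0.45614 = 75.019 atm
a/V_m² = 1.376/(0.4882)² = 5.7733 atm
P = 75.019 − 5.7733 = 69.25 atm

P ≈ 69.25 atm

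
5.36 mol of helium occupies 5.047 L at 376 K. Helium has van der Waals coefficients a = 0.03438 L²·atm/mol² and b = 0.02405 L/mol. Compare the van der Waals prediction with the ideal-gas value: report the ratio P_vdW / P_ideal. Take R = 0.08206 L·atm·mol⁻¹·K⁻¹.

P_vdW / P_ideal ≈ 1.025

Ideal: P_ideal = nRT/V = (5.36)(0.08206)(376)/5.047 = 32.7681 atm
vdW: P = nRT/(V − nb) − a n²/V² = 165.380/4.91809 − 0.987724/25.4722 = 33.6269 − 0.0387765 = 33.5881 atm
Ratio = 33.5881/32.7681 = 1.025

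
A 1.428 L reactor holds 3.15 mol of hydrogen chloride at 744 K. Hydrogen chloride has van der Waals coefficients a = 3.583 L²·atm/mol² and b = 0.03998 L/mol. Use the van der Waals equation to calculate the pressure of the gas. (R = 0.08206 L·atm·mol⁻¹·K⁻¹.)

P ≈ 130.3 atm

P = nRT/(V − nb) − a n²/V²
nRT/(V − nb) = (3.15)(0.08206)(744)/(1.428 − 3.15×0.03998) = 192.32/1.3021 = 147.70 atm
a n²/V² = (3.583)(3.15)²/(1.428)² = 17.435 atm
P = 147.70 − 17.435 = 130.3 atm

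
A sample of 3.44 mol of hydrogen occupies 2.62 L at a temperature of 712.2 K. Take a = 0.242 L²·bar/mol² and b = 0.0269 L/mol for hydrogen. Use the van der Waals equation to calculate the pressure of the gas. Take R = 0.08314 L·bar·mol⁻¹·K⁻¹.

P ≈ 80.17 bar

P = nRT/(V − nb) − a n²/V²
nRT/(V − nb) = (3.44)(0.08314)(712.2)/(2.62 − 3.44×0.0269) = 203.69/2.5275 = 80.590 bar
a n²/V² = (0.242)(3.44)²/(2.62)² = 0.41719 bar
P = 80.590 − 0.41719 = 80.17 bar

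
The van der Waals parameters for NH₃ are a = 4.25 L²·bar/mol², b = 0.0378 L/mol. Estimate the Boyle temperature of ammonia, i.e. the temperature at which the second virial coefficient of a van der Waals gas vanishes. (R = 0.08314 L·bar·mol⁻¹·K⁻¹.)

For a van der Waals gas the second virial coefficient B₂ = b − a/(RT) vanishes at T_B = a/(Rb).
T_B = 4.25/(0.08314×0.0378) = 4.25/0.0031427 = 1352 K

T_B ≈ 1352 K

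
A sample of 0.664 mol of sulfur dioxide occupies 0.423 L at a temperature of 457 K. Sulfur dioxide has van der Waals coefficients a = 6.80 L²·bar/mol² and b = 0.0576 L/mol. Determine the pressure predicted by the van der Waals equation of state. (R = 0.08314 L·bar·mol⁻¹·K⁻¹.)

P ≈ 48.82 bar

P = nRT/(V − nb) − a n²/V²
nRT/(V − nb) = (0.664)(0.08314)(457)/(0.423 − 0.664×0.0576) = 25.229/0.38475 = 65.572 bar
a n²/V² = (6.80)(0.664)²/(0.423)² = 16.756 bar
P = 65.572 − 16.756 = 48.82 bar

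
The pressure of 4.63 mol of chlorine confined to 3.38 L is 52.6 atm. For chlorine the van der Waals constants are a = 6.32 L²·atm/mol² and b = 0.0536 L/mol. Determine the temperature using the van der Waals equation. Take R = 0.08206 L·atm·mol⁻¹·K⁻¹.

T ≈ 531.3 K

T = (P + a n²/V²)(V − nb)/(nR)
P + a n²/V² = 52.6 + (6.32)(4.63)²/(3.38)² = 64.459 atm
V − nb = 3.38 − (4.63)(0.0536) = 3.1318 L
T = (64.459)(3.1318)/((4.63)(0.08206)) = 531.3 K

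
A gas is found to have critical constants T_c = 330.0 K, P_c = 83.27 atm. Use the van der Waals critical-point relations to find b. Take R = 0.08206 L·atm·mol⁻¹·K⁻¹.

From T_c = 8a/(27Rb) and P_c = a/(27b²): b = R T_c/(8 P_c).
b = (0.08206)(330.0)/(8×83.27) = 27.080/666.16 = 0.04065 L/mol

b ≈ 0.04065 L/mol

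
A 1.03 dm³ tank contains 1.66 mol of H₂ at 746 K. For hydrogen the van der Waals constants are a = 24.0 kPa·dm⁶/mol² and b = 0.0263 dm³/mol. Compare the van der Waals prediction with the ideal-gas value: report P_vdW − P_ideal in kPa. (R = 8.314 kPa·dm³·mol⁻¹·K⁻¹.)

ΔP ≈ 380 kPa

Ideal: P_ideal = nRT/V = (1.66)(8.314)(746)/1.03 = 9995.85 kPa
vdW: P = nRT/(V − nb) − a n²/V² = 10295.7/0.986342 − 66.1344/1.06090 = 10438.3 − 62.3380 = 10376.0 kPa
ΔP = 10376.0 − 9995.85 = 380 kPa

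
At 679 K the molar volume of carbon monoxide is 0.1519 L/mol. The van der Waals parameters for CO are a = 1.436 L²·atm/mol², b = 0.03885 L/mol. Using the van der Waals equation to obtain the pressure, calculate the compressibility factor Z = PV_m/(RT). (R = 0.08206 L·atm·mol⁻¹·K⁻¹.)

P = RT/(V_m − b) − a/V_m² = (0.08206)(679)/(0.1519 − 0.03885) − 1.436/(0.1519)²
  = 55.719/0.11305 − 62.236 = 492.87 − 62.236 = 430.63 atm
Z = PV_m/(RT) = (430.63)(0.1519)/((0.08206)(679)) = 65.413/55.719 = 1.174

Z ≈ 1.174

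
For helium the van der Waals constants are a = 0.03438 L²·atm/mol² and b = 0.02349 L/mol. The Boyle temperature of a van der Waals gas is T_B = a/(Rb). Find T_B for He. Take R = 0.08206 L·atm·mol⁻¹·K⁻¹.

For a van der Waals gas the second virial coefficient B₂ = b − a/(RT) vanishes at T_B = a/(Rb).
T_B = 0.03438/(0.08206×0.02349) = 0.03438/0.0019276 = 17.84 K

T_B ≈ 17.84 K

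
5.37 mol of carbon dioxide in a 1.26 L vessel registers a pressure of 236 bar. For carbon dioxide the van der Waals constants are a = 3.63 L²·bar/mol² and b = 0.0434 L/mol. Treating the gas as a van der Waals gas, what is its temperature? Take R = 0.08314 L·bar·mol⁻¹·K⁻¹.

T = (P + a n²/V²)(V − nb)/(nR)
P + a n²/V² = 236 + (3.63)(5.37)²/(1.26)² = 301.93 bar
V − nb = 1.26 − (5.37)(0.0434) = 1.0269 L
T = (301.93)(1.0269)/((5.37)(0.08314)) = 694.5 K

T ≈ 694.5 K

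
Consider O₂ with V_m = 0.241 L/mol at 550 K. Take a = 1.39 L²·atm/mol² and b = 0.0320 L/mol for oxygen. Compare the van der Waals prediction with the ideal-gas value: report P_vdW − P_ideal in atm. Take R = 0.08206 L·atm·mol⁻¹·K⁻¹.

ΔP ≈ 4.74 atm

Ideal: P_ideal = RT/V_m = (0.08206)(550)/0.241 = 187.274 atm
vdW: P = RT/(V_m − b) − a/V_m² = 45.1330/0.209000 − 1.39/0.0580810 = 215.947 − 23.9321 = 192.015 atm
ΔP = 192.015 − 187.274 = 4.74 atm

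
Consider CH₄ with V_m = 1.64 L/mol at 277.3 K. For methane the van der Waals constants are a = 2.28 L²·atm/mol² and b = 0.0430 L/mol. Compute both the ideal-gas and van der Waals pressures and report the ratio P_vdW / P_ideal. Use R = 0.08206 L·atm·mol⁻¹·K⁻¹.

P_vdW / P_ideal ≈ 0.9658

Ideal: P_ideal = RT/V_m = (0.08206)(277.3)/1.64 = 13.8751 atm
vdW: P = RT/(V_m − b) − a/V_m² = 22.7552/1.59700 − 2.28/2.68960 = 14.2487 − 0.847710 = 13.4010 atm
Ratio = 13.4010/13.8751 = 0.9658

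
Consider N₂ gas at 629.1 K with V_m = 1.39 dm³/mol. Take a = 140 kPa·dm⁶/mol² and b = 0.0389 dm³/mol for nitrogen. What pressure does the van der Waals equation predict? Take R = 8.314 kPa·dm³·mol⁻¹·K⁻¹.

P = RT/(V_m − b) − a/V_m²
RT/(V_m − b) = (8.314)(629.1)/(1.39 − 0.0389) = 5230.3/1.3511 = 3871.1 kPa
a/V_m² = 140/(1.39)² = 72.460 kPa
P = 3871.1 − 72.460 = 3799 kPa

P ≈ 3799 kPa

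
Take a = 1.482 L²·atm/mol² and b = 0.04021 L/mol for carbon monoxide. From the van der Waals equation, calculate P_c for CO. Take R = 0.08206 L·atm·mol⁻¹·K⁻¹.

P_c ≈ 33.95 atm

For a van der Waals gas, P_c = a/(27b²).
P_c = 1.482/(27×(0.04021)²) = 1.482/0.043655 = 33.95 atm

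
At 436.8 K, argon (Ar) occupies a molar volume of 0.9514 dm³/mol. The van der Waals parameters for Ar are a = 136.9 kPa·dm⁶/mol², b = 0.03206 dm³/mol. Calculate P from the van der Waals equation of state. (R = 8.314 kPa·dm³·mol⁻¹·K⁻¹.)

P ≈ 3799 kPa

P = RT/(V_m − b) − a/V_m²
RT/(V_m − b) = (8.314)(436.8)/(0.9514 − 0.03206) = 3631.6/0.91934 = 3950.2 kPa
a/V_m² = 136.9/(0.9514)² = 151.24 kPa
P = 3950.2 − 151.24 = 3799 kPa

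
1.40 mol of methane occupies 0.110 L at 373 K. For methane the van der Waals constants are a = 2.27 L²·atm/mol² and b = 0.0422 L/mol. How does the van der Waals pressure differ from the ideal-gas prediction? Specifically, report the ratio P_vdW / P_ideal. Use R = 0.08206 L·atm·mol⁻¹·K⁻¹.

P_vdW / P_ideal ≈ 1.216

Ideal: P_ideal = nRT/V = (1.40)(0.08206)(373)/0.110 = 389.561 atm
vdW: P = nRT/(V − nb) − a n²/V² = 42.8517/0.0509200 − 4.44920/0.0121000 = 841.549 − 367.702 = 473.847 atm
Ratio = 473.847/389.561 = 1.216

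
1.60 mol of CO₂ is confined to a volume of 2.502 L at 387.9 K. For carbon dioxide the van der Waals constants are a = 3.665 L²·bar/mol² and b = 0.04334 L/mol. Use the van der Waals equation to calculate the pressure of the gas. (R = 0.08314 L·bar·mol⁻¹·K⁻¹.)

P = nRT/(V − nb) − a n²/V²
nRT/(V − nb) = (1.60)(0.08314)(387.9)/(2.502 − 1.60×0.04334) = 51.600/2.4327 = 21.211 bar
a n²/V² = (3.665)(1.60)²/(2.502)² = 1.4988 bar
P = 21.211 − 1.4988 = 19.71 bar

P ≈ 19.71 bar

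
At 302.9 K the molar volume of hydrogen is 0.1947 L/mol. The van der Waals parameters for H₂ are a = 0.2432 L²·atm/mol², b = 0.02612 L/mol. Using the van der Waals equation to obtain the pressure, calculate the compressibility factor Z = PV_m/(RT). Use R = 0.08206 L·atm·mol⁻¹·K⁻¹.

P = RT/(V_m − b) − a/V_m² = (0.08206)(302.9)/(0.1947 − 0.02612) − 0.2432/(0.1947)²
  = 24.856/0.16858 − 6.4155 = 147.44 − 6.4155 = 141.02 atm
Z = PV_m/(RT) = (141.02)(0.1947)/((0.08206)(302.9)) = 27.457/24.856 = 1.105

Z ≈ 1.105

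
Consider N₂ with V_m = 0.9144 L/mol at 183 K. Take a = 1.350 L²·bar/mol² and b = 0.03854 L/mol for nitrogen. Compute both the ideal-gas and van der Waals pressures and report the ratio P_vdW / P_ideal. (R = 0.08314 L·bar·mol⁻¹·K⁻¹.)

Ideal: P_ideal = RT/V_m = (0.08314)(183)/0.9144 = 16.6389 bar
vdW: P = RT/(V_m − b) − a/V_m² = 15.2146/0.875860 − 1.350/0.836127 = 17.3710 − 1.61459 = 15.7564 bar
Ratio = 15.7564/16.6389 = 0.9470

P_vdW / P_ideal ≈ 0.9470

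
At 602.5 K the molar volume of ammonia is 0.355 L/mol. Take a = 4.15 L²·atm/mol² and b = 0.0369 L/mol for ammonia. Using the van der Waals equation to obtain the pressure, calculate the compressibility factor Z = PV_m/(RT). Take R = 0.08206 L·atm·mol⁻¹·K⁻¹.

Z ≈ 0.8796

P = RT/(V_m − b) − a/V_m² = (0.08206)(602.5)/(0.355 − 0.0369) − 4.15/(0.355)²
  = 49.441/0.31810 − 32.930 = 155.43 − 32.930 = 122.50 atm
Z = PV_m/(RT) = (122.50)(0.355)/((0.08206)(602.5)) = 43.488/49.441 = 0.8796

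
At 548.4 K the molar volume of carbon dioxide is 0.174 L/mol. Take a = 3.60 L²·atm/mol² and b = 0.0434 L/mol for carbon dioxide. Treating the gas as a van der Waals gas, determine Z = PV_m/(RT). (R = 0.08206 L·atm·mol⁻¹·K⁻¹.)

P = RT/(V_m − b) − a/V_m² = (0.08206)(548.4)/(0.174 − 0.0434) − 3.60/(0.174)²
  = 45.002/0.13060 − 118.91 = 344.58 − 118.91 = 225.67 atm
Z = PV_m/(RT) = (225.67)(0.174)/((0.08206)(548.4)) = 39.267/45.002 = 0.8726

Z ≈ 0.8726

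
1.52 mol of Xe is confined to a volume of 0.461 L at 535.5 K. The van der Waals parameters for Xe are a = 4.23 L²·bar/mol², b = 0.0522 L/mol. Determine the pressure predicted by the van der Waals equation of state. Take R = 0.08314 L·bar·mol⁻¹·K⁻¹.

P ≈ 131.3 bar

P = nRT/(V − nb) − a n²/V²
nRT/(V − nb) = (1.52)(0.08314)(535.5)/(0.461 − 1.52×0.0522) = 67.673/0.38166 = 177.31 bar
a n²/V² = (4.23)(1.52)²/(0.461)² = 45.986 bar
P = 177.31 − 45.986 = 131.3 bar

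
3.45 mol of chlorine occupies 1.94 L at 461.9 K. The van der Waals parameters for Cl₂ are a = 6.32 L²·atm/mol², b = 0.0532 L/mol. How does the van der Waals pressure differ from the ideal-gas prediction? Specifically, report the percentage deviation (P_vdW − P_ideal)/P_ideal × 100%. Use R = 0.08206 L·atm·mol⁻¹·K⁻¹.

-19.20 %

Ideal: P_ideal = nRT/V = (3.45)(0.08206)(461.9)/1.94 = 67.4057 atm
vdW: P = nRT/(V − nb) − a n²/V² = 130.767/1.75646 − 75.2238/3.76360 = 74.4492 − 19.9872 = 54.4620 atm
% deviation = (54.4620 − 67.4057)/67.4057 × 100% = -19.20%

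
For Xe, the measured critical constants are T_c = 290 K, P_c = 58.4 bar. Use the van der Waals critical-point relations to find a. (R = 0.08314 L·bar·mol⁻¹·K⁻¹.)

From T_c = 8a/(27Rb) and P_c = a/(27b²): a = 27 R² T_c²/(64 P_c).
a = 27×(0.08314)²×(290)²/(64×58.4) = 15696/3737.6 = 4.199 L²·bar/mol²

a ≈ 4.199 L²·bar/mol²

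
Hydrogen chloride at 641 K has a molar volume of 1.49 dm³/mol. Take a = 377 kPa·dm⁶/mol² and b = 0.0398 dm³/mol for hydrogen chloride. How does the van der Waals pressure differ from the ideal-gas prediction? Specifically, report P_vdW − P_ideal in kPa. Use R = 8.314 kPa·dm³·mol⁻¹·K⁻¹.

ΔP ≈ -71.7 kPa

Ideal: P_ideal = RT/V_m = (8.314)(641)/1.49 = 3576.69 kPa
vdW: P = RT/(V_m − b) − a/V_m² = 5329.27/1.45020 − 377/2.22010 = 3674.85 − 169.812 = 3505.04 kPa
ΔP = 3505.04 − 3576.69 = -71.7 kPa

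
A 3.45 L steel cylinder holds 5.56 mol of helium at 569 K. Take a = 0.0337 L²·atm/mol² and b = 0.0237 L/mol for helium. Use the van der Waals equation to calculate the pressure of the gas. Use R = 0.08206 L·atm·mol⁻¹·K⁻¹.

P ≈ 78.15 atm

P = nRT/(V − nb) − a n²/V²
nRT/(V − nb) = (5.56)(0.08206)(569)/(3.45 − 5.56×0.0237) = 259.61/3.3182 = 78.238 atm
a n²/V² = (0.0337)(5.56)²/(3.45)² = 0.087527 atm
P = 78.238 − 0.087527 = 78.15 atm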